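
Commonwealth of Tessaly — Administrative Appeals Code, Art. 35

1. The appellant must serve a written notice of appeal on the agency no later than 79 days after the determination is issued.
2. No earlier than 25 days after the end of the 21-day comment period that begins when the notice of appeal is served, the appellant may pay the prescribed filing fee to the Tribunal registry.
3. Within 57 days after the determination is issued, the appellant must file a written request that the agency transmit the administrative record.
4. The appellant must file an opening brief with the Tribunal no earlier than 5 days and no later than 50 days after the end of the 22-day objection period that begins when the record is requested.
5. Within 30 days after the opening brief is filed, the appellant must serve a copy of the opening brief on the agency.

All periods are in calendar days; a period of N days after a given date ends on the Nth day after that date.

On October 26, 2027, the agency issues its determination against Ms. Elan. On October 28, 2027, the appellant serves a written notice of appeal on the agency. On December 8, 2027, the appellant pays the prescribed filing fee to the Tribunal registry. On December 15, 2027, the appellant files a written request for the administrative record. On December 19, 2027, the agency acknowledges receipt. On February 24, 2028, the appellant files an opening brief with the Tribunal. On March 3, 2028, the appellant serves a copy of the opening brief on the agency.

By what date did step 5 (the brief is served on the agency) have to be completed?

Step 5 runs from February 24, 2028, when the opening brief is filed. 30 days after February 24, 2028 is March 25, 2028.

March 25, 2028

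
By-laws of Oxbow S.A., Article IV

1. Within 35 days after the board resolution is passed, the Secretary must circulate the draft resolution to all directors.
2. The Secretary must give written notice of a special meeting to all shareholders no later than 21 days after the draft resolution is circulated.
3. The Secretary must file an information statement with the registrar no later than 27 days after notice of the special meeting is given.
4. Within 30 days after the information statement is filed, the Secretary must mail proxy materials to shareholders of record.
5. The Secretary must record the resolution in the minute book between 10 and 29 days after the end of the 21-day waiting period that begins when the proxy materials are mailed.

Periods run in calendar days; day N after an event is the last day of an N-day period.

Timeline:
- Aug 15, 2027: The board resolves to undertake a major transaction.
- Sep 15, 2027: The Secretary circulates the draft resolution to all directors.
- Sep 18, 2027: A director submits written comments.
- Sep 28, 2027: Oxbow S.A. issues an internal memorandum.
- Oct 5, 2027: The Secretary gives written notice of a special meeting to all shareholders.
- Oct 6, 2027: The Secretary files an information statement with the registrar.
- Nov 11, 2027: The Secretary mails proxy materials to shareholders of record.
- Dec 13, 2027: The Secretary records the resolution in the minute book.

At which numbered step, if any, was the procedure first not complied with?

Step 1 — counting 35 days from Aug 15, 2027 (when the board resolution is passed) gives a deadline of Sep 19, 2027; Sep 15, 2027 is within that limit.
Step 2 — counting 21 days from Sep 15, 2027 (when the draft resolution is circulated) gives a deadline of Oct 6, 2027; completed Oct 5, 2027, before the deadline.
Step 3 — counting 27 days from Oct 5, 2027 (when notice of the special meeting is given) gives a deadline of Nov 1, 2027; Oct 6, 2027 is within that limit.
Step 4 — counting 30 days from Oct 6, 2027 (when the information statement is filed) gives a deadline of Nov 5, 2027; not done until Nov 11, 2027, 6 days after the deadline.

Step 4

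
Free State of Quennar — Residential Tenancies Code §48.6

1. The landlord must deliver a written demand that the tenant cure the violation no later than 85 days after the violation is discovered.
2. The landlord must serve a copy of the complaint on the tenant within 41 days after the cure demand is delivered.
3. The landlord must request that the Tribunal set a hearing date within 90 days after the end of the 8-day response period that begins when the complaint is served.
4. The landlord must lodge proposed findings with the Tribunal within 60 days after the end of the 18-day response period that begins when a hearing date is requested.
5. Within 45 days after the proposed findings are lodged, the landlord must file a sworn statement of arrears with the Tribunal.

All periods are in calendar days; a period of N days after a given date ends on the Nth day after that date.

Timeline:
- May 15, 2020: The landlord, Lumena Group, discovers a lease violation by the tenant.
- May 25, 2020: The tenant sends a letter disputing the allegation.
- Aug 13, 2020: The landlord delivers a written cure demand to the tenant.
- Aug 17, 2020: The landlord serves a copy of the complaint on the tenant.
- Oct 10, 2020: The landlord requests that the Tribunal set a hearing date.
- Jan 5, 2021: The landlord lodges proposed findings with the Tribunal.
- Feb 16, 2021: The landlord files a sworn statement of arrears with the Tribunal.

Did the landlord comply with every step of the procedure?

Step 1 — counting 85 days from May 15, 2020 (when the violation is discovered) gives a deadline of Aug 8, 2020; not done until Aug 13, 2020, 5 days after the deadline.

No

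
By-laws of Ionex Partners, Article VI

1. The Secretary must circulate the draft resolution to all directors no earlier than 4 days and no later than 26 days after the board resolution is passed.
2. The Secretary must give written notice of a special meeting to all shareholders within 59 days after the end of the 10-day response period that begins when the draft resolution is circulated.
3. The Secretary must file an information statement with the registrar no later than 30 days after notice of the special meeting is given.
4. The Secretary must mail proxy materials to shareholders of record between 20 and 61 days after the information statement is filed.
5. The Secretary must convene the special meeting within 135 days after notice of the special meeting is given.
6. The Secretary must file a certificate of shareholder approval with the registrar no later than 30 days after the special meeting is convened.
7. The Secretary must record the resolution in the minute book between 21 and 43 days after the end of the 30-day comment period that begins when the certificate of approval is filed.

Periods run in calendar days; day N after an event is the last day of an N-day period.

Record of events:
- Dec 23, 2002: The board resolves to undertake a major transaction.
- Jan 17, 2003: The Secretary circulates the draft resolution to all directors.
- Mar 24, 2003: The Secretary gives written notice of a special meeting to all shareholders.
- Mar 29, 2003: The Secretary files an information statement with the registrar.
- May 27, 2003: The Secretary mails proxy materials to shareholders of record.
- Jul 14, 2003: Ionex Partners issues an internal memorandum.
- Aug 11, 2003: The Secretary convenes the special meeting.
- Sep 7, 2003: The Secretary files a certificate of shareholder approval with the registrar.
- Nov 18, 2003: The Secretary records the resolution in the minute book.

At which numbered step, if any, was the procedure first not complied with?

Step 5

Step 1: the window is 4–26 days after Dec 23, 2002 (when the board resolution is passed), so Dec 27, 2002 through Jan 18, 2003; done Jan 17, 2003, which is between those dates.
Step 2: 59 days after Jan 27, 2003 (end of the 10-day response period, which began when the draft resolution is circulated on Jan 17, 2003) is Mar 27, 2003; completed Mar 24, 2003, before the deadline.
Step 3: 30 days after Mar 24, 2003 (when notice of the special meeting is given) is Apr 23, 2003; Mar 29, 2003 is within that limit.
Step 4: the window is 20–61 days after Mar 29, 2003 (when the information statement is filed), so Apr 18, 2003 through May 29, 2003; May 27, 2003 falls inside that range.
Step 5: 135 days after Mar 24, 2003 (when notice of the special meeting is given) is Aug 6, 2003; not done until Aug 11, 2003, 5 days after the deadline.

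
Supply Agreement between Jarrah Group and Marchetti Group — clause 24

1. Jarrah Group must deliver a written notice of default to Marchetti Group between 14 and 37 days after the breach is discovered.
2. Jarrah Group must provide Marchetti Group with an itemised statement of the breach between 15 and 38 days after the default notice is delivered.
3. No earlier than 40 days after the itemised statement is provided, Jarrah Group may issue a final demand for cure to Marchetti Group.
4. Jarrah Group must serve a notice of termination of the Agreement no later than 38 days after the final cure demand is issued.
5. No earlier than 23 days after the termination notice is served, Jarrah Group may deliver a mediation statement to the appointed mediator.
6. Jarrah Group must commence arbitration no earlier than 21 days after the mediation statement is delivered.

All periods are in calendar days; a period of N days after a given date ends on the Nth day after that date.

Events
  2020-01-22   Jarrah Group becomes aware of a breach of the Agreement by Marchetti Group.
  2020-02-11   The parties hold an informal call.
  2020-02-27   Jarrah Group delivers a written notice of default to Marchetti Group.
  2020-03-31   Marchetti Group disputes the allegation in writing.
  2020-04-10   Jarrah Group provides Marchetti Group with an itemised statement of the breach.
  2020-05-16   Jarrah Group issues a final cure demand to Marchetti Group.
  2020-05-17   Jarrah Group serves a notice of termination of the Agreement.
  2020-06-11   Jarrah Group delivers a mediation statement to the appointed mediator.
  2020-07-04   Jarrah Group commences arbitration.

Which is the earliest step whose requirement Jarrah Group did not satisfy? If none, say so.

Step 2

Step 1: the window is 14–37 days after 2020-01-22 (when the breach is discovered), so 2020-02-05 through 2020-02-28; done 2020-02-27, which is between those dates.
Step 2: the window is 15–38 days after 2020-02-27 (when the default notice is delivered), so 2020-03-13 through 2020-04-05; done 2020-04-10 — 5 days after the window closed.
Later steps need not be reached.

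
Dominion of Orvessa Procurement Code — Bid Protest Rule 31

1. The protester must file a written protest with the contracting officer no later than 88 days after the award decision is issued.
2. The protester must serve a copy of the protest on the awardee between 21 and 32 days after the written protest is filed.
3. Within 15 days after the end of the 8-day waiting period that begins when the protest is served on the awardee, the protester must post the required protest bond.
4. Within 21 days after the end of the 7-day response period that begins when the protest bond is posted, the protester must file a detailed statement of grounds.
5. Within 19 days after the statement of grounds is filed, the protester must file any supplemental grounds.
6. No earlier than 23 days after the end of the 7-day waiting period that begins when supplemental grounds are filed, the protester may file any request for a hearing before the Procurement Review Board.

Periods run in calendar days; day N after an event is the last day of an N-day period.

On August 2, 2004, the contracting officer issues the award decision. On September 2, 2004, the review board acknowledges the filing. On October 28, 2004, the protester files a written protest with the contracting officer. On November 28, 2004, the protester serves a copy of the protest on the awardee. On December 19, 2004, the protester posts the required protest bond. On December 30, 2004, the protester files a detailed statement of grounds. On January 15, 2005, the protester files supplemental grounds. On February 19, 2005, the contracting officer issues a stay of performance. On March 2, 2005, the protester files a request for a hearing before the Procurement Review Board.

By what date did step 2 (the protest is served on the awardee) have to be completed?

November 29, 2004

Step 2 runs from October 28, 2004, when the written protest is filed. The window is 21–32 days after October 28, 2004; it closes on November 29, 2004.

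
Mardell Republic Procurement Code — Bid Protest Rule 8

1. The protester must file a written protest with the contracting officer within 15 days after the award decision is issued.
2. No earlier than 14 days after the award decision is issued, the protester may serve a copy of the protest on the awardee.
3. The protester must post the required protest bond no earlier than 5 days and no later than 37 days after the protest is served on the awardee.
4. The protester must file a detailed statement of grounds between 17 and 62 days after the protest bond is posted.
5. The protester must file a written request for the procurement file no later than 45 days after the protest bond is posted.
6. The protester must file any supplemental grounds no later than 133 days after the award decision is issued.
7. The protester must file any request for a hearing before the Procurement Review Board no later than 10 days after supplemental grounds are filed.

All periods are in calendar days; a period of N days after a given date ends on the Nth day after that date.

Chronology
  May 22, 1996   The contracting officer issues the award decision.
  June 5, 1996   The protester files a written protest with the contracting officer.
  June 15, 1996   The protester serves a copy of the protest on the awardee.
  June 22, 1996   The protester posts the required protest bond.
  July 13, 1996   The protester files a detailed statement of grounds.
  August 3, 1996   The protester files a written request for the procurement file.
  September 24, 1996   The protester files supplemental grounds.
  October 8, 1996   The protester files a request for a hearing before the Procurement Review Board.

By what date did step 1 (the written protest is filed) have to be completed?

Step 1 runs from May 22, 1996, when the award decision is issued. 15 days after May 22, 1996 is June 6, 1996.

June 6, 1996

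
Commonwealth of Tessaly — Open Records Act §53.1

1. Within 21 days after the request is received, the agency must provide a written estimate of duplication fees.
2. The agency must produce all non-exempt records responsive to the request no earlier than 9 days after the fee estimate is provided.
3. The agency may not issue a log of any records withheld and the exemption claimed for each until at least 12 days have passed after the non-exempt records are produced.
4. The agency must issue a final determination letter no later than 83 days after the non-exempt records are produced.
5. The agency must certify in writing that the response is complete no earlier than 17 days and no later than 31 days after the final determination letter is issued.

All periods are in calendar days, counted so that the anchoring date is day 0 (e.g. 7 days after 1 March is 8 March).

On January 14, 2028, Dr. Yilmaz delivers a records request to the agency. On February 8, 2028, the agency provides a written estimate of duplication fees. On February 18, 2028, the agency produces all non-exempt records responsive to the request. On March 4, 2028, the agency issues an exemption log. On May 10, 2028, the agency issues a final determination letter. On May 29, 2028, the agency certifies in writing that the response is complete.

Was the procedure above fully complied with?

Step 1 — counting 21 days from January 14, 2028 (when the request is received) gives a deadline of February 4, 2028; not done until February 8, 2028, 4 days after the deadline.

No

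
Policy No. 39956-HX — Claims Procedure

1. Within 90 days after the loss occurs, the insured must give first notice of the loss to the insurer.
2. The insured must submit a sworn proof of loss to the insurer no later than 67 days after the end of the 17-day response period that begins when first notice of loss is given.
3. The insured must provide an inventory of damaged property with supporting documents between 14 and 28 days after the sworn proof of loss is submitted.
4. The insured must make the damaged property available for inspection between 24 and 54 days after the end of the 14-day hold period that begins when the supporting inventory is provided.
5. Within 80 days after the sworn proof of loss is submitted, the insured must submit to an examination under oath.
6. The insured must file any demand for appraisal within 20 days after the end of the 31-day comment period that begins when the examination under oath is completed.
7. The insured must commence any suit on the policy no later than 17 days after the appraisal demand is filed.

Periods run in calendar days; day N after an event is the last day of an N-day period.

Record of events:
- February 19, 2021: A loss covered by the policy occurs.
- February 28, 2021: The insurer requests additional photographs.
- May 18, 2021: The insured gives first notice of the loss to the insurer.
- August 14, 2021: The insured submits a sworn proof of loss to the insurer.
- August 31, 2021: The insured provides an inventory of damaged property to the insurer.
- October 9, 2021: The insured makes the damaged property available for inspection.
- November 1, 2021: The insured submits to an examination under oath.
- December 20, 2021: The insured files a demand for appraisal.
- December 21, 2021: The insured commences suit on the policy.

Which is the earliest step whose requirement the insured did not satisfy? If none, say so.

(1) due by February 19, 2021 + 90 days = May 20, 2021; completed May 18, 2021, before the deadline.
(2) due by June 4, 2021 + 67 days = August 10, 2021; not done until August 14, 2021, 4 days after the deadline.
Later steps need not be reached.

Step 2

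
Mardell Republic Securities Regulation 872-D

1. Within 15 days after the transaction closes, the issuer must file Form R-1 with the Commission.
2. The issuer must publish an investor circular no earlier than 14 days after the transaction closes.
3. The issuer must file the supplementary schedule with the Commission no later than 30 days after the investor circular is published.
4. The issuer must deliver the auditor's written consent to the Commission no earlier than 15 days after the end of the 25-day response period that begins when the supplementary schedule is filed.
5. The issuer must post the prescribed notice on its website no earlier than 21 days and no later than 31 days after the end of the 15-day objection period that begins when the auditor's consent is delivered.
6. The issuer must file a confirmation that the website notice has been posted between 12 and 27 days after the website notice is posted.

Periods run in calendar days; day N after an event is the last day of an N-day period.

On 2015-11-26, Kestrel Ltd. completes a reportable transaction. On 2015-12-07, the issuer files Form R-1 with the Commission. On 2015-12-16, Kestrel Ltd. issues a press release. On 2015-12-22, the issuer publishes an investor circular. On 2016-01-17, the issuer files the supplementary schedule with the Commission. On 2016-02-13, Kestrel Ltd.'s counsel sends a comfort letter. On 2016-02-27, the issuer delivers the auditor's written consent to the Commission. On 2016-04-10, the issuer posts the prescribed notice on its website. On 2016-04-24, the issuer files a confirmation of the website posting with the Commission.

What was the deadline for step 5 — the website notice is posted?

2016-04-13

The auditor's consent is delivered on 2016-02-27; the 15-day objection period therefore ends 2016-03-13, and step 5 runs from that date. The window is 21–31 days after 2016-03-13; it closes on 2016-04-13.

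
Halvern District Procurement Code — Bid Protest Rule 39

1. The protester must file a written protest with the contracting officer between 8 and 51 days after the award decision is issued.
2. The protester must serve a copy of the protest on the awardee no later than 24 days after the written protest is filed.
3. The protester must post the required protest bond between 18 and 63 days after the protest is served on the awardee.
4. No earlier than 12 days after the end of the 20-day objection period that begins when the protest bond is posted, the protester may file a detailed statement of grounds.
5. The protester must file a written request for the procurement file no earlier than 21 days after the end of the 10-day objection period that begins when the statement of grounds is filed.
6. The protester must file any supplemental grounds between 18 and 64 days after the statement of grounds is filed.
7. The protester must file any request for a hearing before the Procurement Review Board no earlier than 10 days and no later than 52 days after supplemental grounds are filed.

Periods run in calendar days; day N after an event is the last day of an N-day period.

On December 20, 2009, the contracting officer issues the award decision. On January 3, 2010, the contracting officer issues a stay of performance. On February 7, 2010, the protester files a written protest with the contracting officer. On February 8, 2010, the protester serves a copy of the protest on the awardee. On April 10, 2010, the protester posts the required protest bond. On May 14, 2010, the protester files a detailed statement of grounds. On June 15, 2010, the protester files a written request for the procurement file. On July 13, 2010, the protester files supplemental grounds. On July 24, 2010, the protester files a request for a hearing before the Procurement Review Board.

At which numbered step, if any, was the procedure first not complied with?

Step 1 — 8 and 51 days from December 20, 2009 (when the award decision is issued) are December 28, 2009 and February 9, 2010 respectively; done February 7, 2010 — within the window.
Step 2 — counting 24 days from February 7, 2010 (when the written protest is filed) gives a deadline of March 3, 2010; February 8, 2010 is within that limit.
Step 3 — 18 and 63 days from February 8, 2010 (when the protest is served on the awardee) are February 26, 2010 and April 12, 2010 respectively; done April 10, 2010 — within the window.
Step 4 — must wait 12 days from April 30, 2010 (end of the 20-day objection period, which began when the protest bond is posted on April 10, 2010), so not before May 12, 2010; done May 14, 2010, after the minimum wait.
Step 5 — must wait 21 days from May 24, 2010 (end of the 10-day objection period, which began when the statement of grounds is filed on May 14, 2010), so not before June 14, 2010; done June 15, 2010 — permitted.
Step 6 — 18 and 64 days from May 14, 2010 (when the statement of grounds is filed) are June 1, 2010 and July 17, 2010 respectively; done July 13, 2010, which is between those dates.
Step 7 — 10 and 52 days from July 13, 2010 (when supplemental grounds are filed) are July 23, 2010 and September 3, 2010 respectively; done July 24, 2010, which is between those dates.

None — every step was satisfied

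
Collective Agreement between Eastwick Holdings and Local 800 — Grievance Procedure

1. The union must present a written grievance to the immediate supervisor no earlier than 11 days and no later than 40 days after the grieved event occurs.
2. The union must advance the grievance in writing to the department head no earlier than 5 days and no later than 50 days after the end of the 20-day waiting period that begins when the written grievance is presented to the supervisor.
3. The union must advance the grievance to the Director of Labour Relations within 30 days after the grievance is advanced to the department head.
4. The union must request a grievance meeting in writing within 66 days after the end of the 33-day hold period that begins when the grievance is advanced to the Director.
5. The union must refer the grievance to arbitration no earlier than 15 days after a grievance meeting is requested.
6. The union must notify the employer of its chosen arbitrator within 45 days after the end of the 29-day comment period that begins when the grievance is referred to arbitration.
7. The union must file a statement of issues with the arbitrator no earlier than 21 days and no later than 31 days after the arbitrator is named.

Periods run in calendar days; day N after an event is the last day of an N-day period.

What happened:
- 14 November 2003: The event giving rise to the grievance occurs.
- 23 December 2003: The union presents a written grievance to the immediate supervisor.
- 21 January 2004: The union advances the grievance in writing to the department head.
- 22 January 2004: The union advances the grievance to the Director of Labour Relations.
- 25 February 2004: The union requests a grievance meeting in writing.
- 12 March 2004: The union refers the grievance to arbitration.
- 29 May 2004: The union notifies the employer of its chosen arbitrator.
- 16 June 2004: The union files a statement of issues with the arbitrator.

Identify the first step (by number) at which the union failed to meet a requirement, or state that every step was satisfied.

Step 6

Step 1: the window is 11–40 days after 14 November 2003 (when the grieved event occurs), so 25 November 2003 through 24 December 2003; done 23 December 2003, which is between those dates.
Step 2: the window is 5–50 days after 12 January 2004 (end of the 20-day waiting period, which began when the written grievance is presented to the supervisor on 23 December 2003), so 17 January 2004 through 2 March 2004; done 21 January 2004, which is between those dates.
Step 3: 30 days after 21 January 2004 (when the grievance is advanced to the department head) is 20 February 2004; 22 January 2004 is within that limit.
Step 4: 66 days after 24 February 2004 (end of the 33-day hold period, which began when the grievance is advanced to the Director on 22 January 2004) is 30 April 2004; completed 25 February 2004, before the deadline.
Step 5: the earliest permitted date is 15 days after 25 February 2004 (when a grievance meeting is requested), i.e. 11 March 2004; done 12 March 2004 — permitted.
Step 6: 45 days after 10 April 2004 (end of the 29-day comment period, which began when the grievance is referred to arbitration on 12 March 2004) is 25 May 2004; not done until 29 May 2004, 4 days after the deadline.
No need to go further; step 6 was not satisfied.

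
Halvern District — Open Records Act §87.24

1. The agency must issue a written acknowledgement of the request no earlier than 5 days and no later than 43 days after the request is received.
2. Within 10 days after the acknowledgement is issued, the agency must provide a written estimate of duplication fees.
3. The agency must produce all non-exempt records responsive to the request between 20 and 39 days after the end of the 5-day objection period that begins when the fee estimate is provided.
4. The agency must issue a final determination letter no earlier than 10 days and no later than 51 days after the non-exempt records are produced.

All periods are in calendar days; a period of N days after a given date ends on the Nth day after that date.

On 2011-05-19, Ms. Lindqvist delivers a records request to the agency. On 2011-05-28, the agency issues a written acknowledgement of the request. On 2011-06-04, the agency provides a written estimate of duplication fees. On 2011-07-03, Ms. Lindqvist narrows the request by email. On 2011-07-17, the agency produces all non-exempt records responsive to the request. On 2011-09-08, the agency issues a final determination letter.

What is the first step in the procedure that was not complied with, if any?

Step 1 — 5 and 43 days from 2011-05-19 (when the request is received) are 2011-05-24 and 2011-07-01 respectively; done 2011-05-28 — within the window.
Step 2 — counting 10 days from 2011-05-28 (when the acknowledgement is issued) gives a deadline of 2011-06-07; done 2011-06-04 — timely.
Step 3 — 20 and 39 days from 2011-06-09 (end of the 5-day objection period, which began when the fee estimate is provided on 2011-06-04) are 2011-06-29 and 2011-07-18 respectively; 2011-07-17 falls inside that range.
Step 4 — 10 and 51 days from 2011-07-17 (when the non-exempt records are produced) are 2011-07-27 and 2011-09-06 respectively; 2011-09-08 is 2 days past the end of the window.
The procedure was therefore not followed at step 4.

Step 4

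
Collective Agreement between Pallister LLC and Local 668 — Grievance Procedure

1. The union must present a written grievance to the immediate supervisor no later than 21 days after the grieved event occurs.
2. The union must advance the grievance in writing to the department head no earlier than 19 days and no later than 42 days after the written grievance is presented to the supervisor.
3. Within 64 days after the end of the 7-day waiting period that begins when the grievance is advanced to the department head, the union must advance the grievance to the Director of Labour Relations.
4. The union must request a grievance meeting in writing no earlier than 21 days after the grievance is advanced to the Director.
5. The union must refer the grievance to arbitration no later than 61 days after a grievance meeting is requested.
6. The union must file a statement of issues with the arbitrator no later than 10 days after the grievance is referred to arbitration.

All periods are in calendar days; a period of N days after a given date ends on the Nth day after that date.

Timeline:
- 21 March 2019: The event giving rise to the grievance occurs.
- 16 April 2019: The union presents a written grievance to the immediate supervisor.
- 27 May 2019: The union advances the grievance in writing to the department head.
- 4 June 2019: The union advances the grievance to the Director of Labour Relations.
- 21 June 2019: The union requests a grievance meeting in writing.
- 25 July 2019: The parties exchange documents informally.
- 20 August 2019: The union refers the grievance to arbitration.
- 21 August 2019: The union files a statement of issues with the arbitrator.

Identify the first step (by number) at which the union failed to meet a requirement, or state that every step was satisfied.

(1) due by 21 March 2019 + 21 days = 11 April 2019; 16 April 2019 misses that deadline by 5 days.
The analysis stops there.

Step 1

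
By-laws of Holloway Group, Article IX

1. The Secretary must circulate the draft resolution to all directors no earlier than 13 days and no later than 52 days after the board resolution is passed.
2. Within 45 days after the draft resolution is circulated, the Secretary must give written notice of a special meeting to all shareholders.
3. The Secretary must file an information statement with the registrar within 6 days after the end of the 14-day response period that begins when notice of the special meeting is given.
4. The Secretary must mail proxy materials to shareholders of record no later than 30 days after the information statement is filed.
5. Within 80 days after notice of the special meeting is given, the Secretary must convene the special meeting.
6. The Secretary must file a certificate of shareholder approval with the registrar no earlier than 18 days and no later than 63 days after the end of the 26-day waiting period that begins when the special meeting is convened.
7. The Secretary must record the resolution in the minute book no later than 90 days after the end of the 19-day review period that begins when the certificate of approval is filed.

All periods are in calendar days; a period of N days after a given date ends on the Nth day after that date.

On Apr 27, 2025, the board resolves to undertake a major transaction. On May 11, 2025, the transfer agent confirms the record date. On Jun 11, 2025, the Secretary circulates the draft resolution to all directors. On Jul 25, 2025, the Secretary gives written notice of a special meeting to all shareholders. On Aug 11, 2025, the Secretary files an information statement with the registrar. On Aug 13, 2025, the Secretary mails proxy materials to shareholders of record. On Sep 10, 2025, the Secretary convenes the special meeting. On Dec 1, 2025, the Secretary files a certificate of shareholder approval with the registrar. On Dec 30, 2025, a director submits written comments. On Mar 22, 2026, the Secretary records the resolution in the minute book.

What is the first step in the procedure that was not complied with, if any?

Step 7

Step 1 — 13 and 52 days from Apr 27, 2025 (when the board resolution is passed) are May 10, 2025 and Jun 18, 2025 respectively; done Jun 11, 2025 — within the window.
Step 2 — counting 45 days from Jun 11, 2025 (when the draft resolution is circulated) gives a deadline of Jul 26, 2025; Jul 25, 2025 is within that limit.
Step 3 — counting 6 days from Aug 8, 2025 (end of the 14-day response period, which began when notice of the special meeting is given on Jul 25, 2025) gives a deadline of Aug 14, 2025; done Aug 11, 2025 — timely.
Step 4 — counting 30 days from Aug 11, 2025 (when the information statement is filed) gives a deadline of Sep 10, 2025; completed Aug 13, 2025, before the deadline.
Step 5 — counting 80 days from Jul 25, 2025 (when notice of the special meeting is given) gives a deadline of Oct 13, 2025; completed Sep 10, 2025, before the deadline.
Step 6 — 18 and 63 days from Oct 6, 2025 (end of the 26-day waiting period, which began when the special meeting is convened on Sep 10, 2025) are Oct 24, 2025 and Dec 8, 2025 respectively; done Dec 1, 2025 — within the window.
Step 7 — counting 90 days from Dec 20, 2025 (end of the 19-day review period, which began when the certificate of approval is filed on Dec 1, 2025) gives a deadline of Mar 20, 2026; done Mar 22, 2026 — 2 days late.
The analysis stops there.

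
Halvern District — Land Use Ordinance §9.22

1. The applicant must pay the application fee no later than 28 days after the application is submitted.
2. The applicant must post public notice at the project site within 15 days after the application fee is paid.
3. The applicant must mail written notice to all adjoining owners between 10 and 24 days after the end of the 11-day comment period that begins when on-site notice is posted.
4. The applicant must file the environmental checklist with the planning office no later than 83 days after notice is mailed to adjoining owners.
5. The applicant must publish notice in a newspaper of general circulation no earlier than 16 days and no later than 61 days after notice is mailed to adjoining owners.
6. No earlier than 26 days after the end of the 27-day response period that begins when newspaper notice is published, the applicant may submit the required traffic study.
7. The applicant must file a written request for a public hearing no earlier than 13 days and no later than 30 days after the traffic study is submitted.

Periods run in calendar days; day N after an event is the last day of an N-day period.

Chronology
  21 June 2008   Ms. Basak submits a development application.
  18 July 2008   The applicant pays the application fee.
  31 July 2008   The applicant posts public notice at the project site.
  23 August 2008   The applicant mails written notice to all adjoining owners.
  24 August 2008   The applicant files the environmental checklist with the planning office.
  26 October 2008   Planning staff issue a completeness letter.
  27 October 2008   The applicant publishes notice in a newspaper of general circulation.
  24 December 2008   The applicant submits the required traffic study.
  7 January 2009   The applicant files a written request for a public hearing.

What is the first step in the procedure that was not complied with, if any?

(1) due by 21 June 2008 + 28 days = 19 July 2008; 18 July 2008 is within that limit.
(2) due by 18 July 2008 + 15 days = 2 August 2008; 31 July 2008 is within that limit.
(3) the permitted window runs from 11 August 2008 + 10 = 21 August 2008 to 11 August 2008 + 24 = 4 September 2008; 23 August 2008 falls inside that range.
(4) due by 23 August 2008 + 83 days = 14 November 2008; completed 24 August 2008, before the deadline.
(5) the permitted window runs from 23 August 2008 + 16 = 8 September 2008 to 23 August 2008 + 61 = 23 October 2008; done 27 October 2008 — 4 days after the window closed.

Step 5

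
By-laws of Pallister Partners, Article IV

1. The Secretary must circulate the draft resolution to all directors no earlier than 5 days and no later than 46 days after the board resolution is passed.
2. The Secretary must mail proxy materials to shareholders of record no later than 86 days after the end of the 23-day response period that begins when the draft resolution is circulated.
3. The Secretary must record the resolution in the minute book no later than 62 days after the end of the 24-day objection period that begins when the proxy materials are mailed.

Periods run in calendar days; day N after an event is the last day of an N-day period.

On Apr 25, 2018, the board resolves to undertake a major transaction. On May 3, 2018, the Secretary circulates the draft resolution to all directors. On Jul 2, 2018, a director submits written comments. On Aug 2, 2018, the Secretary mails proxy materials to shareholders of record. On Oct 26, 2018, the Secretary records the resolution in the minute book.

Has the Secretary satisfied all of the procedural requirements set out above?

Yes

(1) the permitted window runs from Apr 25, 2018 + 5 = Apr 30, 2018 to Apr 25, 2018 + 46 = Jun 10, 2018; done May 3, 2018, which is between those dates.
(2) due by May 26, 2018 + 86 days = Aug 20, 2018; completed Aug 2, 2018, before the deadline.
(3) due by Aug 26, 2018 + 62 days = Oct 27, 2018; completed Oct 26, 2018, before the deadline.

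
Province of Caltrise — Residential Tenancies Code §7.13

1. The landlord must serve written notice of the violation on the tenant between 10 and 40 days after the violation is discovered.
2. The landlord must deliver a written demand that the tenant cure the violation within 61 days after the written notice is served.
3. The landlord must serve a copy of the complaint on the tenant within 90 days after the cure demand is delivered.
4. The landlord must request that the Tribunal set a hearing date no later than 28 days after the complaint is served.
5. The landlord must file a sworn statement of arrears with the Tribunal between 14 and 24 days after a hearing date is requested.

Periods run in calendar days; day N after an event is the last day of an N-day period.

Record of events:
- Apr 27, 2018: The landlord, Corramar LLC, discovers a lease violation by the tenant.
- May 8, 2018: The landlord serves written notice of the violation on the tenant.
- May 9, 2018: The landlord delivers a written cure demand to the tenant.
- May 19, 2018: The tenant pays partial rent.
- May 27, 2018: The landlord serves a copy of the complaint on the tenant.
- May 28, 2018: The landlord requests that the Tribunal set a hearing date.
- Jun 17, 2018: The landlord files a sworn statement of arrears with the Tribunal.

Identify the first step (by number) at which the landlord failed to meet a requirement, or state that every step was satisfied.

None — every step was satisfied

(1) the permitted window runs from Apr 27, 2018 + 10 = May 7, 2018 to Apr 27, 2018 + 40 = Jun 6, 2018; done May 8, 2018, which is between those dates.
(2) due by May 8, 2018 + 61 days = Jul 8, 2018; May 9, 2018 is within that limit.
(3) due by May 9, 2018 + 90 days = Aug 7, 2018; May 27, 2018 is within that limit.
(4) due by May 27, 2018 + 28 days = Jun 24, 2018; done May 28, 2018 — timely.
(5) the permitted window runs from May 28, 2018 + 14 = Jun 11, 2018 to May 28, 2018 + 24 = Jun 21, 2018; done Jun 17, 2018, which is between those dates.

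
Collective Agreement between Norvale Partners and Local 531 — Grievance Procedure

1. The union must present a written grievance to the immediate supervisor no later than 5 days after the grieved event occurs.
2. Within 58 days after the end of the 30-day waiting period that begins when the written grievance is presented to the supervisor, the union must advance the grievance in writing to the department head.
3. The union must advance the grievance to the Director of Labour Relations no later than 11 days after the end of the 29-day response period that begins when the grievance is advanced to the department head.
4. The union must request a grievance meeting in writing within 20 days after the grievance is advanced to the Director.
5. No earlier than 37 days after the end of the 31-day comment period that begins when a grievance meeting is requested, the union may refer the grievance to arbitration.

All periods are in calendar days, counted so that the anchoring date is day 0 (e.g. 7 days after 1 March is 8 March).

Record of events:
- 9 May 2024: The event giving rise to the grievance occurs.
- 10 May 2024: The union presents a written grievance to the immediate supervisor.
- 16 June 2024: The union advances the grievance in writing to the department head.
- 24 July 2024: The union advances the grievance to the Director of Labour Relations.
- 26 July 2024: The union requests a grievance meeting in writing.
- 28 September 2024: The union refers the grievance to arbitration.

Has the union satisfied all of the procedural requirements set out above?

No

(1) due by 9 May 2024 + 5 days = 14 May 2024; done 10 May 2024 — timely.
(2) due by 9 June 2024 + 58 days = 6 August 2024; done 16 June 2024 — timely.
(3) due by 15 July 2024 + 11 days = 26 July 2024; completed 24 July 2024, before the deadline.
(4) due by 24 July 2024 + 20 days = 13 August 2024; 26 July 2024 is within that limit.
(5) permitted from 26 August 2024 + 37 days = 2 October 2024 onward; done 28 September 2024 — 4 days too early.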